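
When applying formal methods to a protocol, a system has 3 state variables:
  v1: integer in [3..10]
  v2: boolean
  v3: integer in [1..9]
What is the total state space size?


State space = product of domain sizes of all variables.
Domain sizes:
  v1 (integer in [3..10]): 8
  v2 (boolean): 2
  v3 (integer in [1..9]): 9
Product = 8 * 2 * 9 = 144

144


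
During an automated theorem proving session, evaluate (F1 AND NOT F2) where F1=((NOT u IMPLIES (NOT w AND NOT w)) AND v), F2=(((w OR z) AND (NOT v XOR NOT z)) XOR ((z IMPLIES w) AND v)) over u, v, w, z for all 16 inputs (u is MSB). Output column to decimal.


F1 = ((NOT u IMPLIES (NOT w AND NOT w)) AND v)
F2 = (((w OR z) AND (NOT v XOR NOT z)) XOR ((z IMPLIES w) AND v))
Counterexample to F1=>F2 is where F1=1 and F2=0.
Evaluate each row (bits = u,v,w,z, MSB first):
  row 0 [0000]: F1=0 F2=0 -> F1&~F2 -> 0
  row 1 [0001]: F1=0 F2=1 -> F1&~F2 -> 0
  row 2 [0010]: F1=0 F2=0 -> F1&~F2 -> 0
  row 3 [0011]: F1=0 F2=1 -> F1&~F2 -> 0
  row 4 [0100]: F1=1 F2=1 -> F1&~F2 -> 0
  row 5 [0101]: F1=1 F2=0 -> F1&~F2 -> 1
  row 6 [0110]: F1=0 F2=0 -> F1&~F2 -> 0
  row 7 [0111]: F1=0 F2=1 -> F1&~F2 -> 0
  row 8 [1000]: F1=0 F2=0 -> F1&~F2 -> 0
  row 9 [1001]: F1=0 F2=1 -> F1&~F2 -> 0
  row 10 [1010]: F1=0 F2=0 -> F1&~F2 -> 0
  row 11 [1011]: F1=0 F2=1 -> F1&~F2 -> 0
  row 12 [1100]: F1=1 F2=1 -> F1&~F2 -> 0
  row 13 [1101]: F1=1 F2=0 -> F1&~F2 -> 1
  row 14 [1110]: F1=1 F2=0 -> F1&~F2 -> 1
  row 15 [1111]: F1=1 F2=1 -> F1&~F2 -> 0
Full result column, 4 rows per line (u,v fixed per line; w,z runs 00..11 left to right):
  rows 0-3 [u,v=00]: 0000  = hex 0
  rows 4-7 [u,v=01]: 0100  = hex 4
  rows 8-11 [u,v=10]: 0000  = hex 0
  rows 12-15 [u,v=11]: 0110  = hex 6
Counterexample vector (row 0 .. row 15) = 0000010000000110
Output column grouped in 4s = 0000 0100 0000 0110 = 0x0406
Convert to decimal digit by digit (value = value*16 + digit):
  0 -> 0
  0*16 + 4 = 4
  4*16 + 0 = 64
  64*16 + 6 = 1030
Decimal = 1030

1030


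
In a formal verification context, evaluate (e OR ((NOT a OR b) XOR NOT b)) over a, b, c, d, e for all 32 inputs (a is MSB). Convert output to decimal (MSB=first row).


Formula: (e OR ((NOT a OR b) XOR NOT b)) over a, b, c, d, e (32 rows)
Evaluate each row (bits = a,b,c,d,e, MSB first):
  row 0 [00000]: (0 OR ((NOT 0 OR 0) XOR NOT 0)) -> 0
  row 1 [00001]: (1 OR ((NOT 0 OR 0) XOR NOT 0)) -> 1
  row 2 [00010]: (0 OR ((NOT 0 OR 0) XOR NOT 0)) -> 0
  row 3 [00011]: (1 OR ((NOT 0 OR 0) XOR NOT 0)) -> 1
  row 4 [00100]: (0 OR ((NOT 0 OR 0) XOR NOT 0)) -> 0
  row 5 [00101]: (1 OR ((NOT 0 OR 0) XOR NOT 0)) -> 1
  row 6 [00110]: (0 OR ((NOT 0 OR 0) XOR NOT 0)) -> 0
  row 7 [00111]: (1 OR ((NOT 0 OR 0) XOR NOT 0)) -> 1
  row 8 [01000]: (0 OR ((NOT 0 OR 1) XOR NOT 1)) -> 1
  row 9 [01001]: (1 OR ((NOT 0 OR 1) XOR NOT 1)) -> 1
  row 10 [01010]: (0 OR ((NOT 0 OR 1) XOR NOT 1)) -> 1
  row 11 [01011]: (1 OR ((NOT 0 OR 1) XOR NOT 1)) -> 1
  row 12 [01100]: (0 OR ((NOT 0 OR 1) XOR NOT 1)) -> 1
  row 13 [01101]: (1 OR ((NOT 0 OR 1) XOR NOT 1)) -> 1
  row 14 [01110]: (0 OR ((NOT 0 OR 1) XOR NOT 1)) -> 1
  row 15 [01111]: (1 OR ((NOT 0 OR 1) XOR NOT 1)) -> 1
  row 16 [10000]: (0 OR ((NOT 1 OR 0) XOR NOT 0)) -> 1
  row 17 [10001]: (1 OR ((NOT 1 OR 0) XOR NOT 0)) -> 1
  row 18 [10010]: (0 OR ((NOT 1 OR 0) XOR NOT 0)) -> 1
  row 19 [10011]: (1 OR ((NOT 1 OR 0) XOR NOT 0)) -> 1
  row 20 [10100]: (0 OR ((NOT 1 OR 0) XOR NOT 0)) -> 1
  row 21 [10101]: (1 OR ((NOT 1 OR 0) XOR NOT 0)) -> 1
  row 22 [10110]: (0 OR ((NOT 1 OR 0) XOR NOT 0)) -> 1
  row 23 [10111]: (1 OR ((NOT 1 OR 0) XOR NOT 0)) -> 1
  row 24 [11000]: (0 OR ((NOT 1 OR 1) XOR NOT 1)) -> 1
  row 25 [11001]: (1 OR ((NOT 1 OR 1) XOR NOT 1)) -> 1
  row 26 [11010]: (0 OR ((NOT 1 OR 1) XOR NOT 1)) -> 1
  row 27 [11011]: (1 OR ((NOT 1 OR 1) XOR NOT 1)) -> 1
  row 28 [11100]: (0 OR ((NOT 1 OR 1) XOR NOT 1)) -> 1
  row 29 [11101]: (1 OR ((NOT 1 OR 1) XOR NOT 1)) -> 1
  row 30 [11110]: (0 OR ((NOT 1 OR 1) XOR NOT 1)) -> 1
  row 31 [11111]: (1 OR ((NOT 1 OR 1) XOR NOT 1)) -> 1
Full result column, 4 rows per line (a,b,c fixed per line; d,e runs 00..11 left to right):
  rows 0-3 [a,b,c=000]: 0101  = hex 5
  rows 4-7 [a,b,c=001]: 0101  = hex 5
  rows 8-11 [a,b,c=010]: 1111  = hex F
  rows 12-15 [a,b,c=011]: 1111  = hex F
  rows 16-19 [a,b,c=100]: 1111  = hex F
  rows 20-23 [a,b,c=101]: 1111  = hex F
  rows 24-27 [a,b,c=110]: 1111  = hex F
  rows 28-31 [a,b,c=111]: 1111  = hex F
Output column (row 0 .. row 31) = 01010101111111111111111111111111
Output column grouped in 4s = 0101 0101 1111 1111 1111 1111 1111 1111 = 0x55FFFFFF
Convert to decimal digit by digit (value = value*16 + digit):
  5 -> 5
  5*16 + 5 = 85
  85*16 + 15 (F) = 1375
  1375*16 + 15 (F) = 22015
  22015*16 + 15 (F) = 352255
  352255*16 + 15 (F) = 5636095
  5636095*16 + 15 (F) = 90177535
  90177535*16 + 15 (F) = 1442840575
Decimal = 1442840575

1442840575


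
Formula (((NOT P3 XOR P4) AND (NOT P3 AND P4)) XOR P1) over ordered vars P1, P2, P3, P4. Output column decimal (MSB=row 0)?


Formula: (((NOT P3 XOR P4) AND (NOT P3 AND P4)) XOR P1) over P1, P2, P3, P4 (16 rows)
Evaluate each row (bits = P1,P2,P3,P4, MSB first):
  row 0 [0000]: (((NOT 0 XOR 0) AND (NOT 0 AND 0)) XOR 0) -> 0
  row 1 [0001]: (((NOT 0 XOR 1) AND (NOT 0 AND 1)) XOR 0) -> 0
  row 2 [0010]: (((NOT 1 XOR 0) AND (NOT 1 AND 0)) XOR 0) -> 0
  row 3 [0011]: (((NOT 1 XOR 1) AND (NOT 1 AND 1)) XOR 0) -> 0
  row 4 [0100]: (((NOT 0 XOR 0) AND (NOT 0 AND 0)) XOR 0) -> 0
  row 5 [0101]: (((NOT 0 XOR 1) AND (NOT 0 AND 1)) XOR 0) -> 0
  row 6 [0110]: (((NOT 1 XOR 0) AND (NOT 1 AND 0)) XOR 0) -> 0
  row 7 [0111]: (((NOT 1 XOR 1) AND (NOT 1 AND 1)) XOR 0) -> 0
  row 8 [1000]: (((NOT 0 XOR 0) AND (NOT 0 AND 0)) XOR 1) -> 1
  row 9 [1001]: (((NOT 0 XOR 1) AND (NOT 0 AND 1)) XOR 1) -> 1
  row 10 [1010]: (((NOT 1 XOR 0) AND (NOT 1 AND 0)) XOR 1) -> 1
  row 11 [1011]: (((NOT 1 XOR 1) AND (NOT 1 AND 1)) XOR 1) -> 1
  row 12 [1100]: (((NOT 0 XOR 0) AND (NOT 0 AND 0)) XOR 1) -> 1
  row 13 [1101]: (((NOT 0 XOR 1) AND (NOT 0 AND 1)) XOR 1) -> 1
  row 14 [1110]: (((NOT 1 XOR 0) AND (NOT 1 AND 0)) XOR 1) -> 1
  row 15 [1111]: (((NOT 1 XOR 1) AND (NOT 1 AND 1)) XOR 1) -> 1
Full result column, 4 rows per line (P1,P2 fixed per line; P3,P4 runs 00..11 left to right):
  rows 0-3 [P1,P2=00]: 0000  = hex 0
  rows 4-7 [P1,P2=01]: 0000  = hex 0
  rows 8-11 [P1,P2=10]: 1111  = hex F
  rows 12-15 [P1,P2=11]: 1111  = hex F
Output column (row 0 .. row 15) = 0000000011111111
Output column grouped in 4s = 0000 0000 1111 1111 = 0x00FF
Convert to decimal digit by digit (value = value*16 + digit):
  0 -> 0
  0*16 + 0 = 0
  0*16 + 15 (F) = 15
  15*16 + 15 (F) = 255
Decimal = 255

255


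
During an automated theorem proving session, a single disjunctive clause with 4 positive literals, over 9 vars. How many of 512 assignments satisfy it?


Step 1: Total=2^9=512
Step 2: Unsat when all 4 false: 2^5=32
Step 3: Sat=512-32=480

480


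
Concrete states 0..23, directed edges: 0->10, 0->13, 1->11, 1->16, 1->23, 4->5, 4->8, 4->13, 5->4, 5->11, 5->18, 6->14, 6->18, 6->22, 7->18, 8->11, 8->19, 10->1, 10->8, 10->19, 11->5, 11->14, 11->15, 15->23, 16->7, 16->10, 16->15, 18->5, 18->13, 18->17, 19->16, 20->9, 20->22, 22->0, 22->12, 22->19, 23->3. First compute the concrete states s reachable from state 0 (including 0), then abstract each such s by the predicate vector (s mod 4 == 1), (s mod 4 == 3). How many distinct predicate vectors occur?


BFS from 0:
Concrete reachable: {0, 1, 3, 4, 5, 7, 8, 10, 11, 13, 14, 15, 16, 17, 18, 19, 23}
Abstract via predicates (s mod 4 == 1), (s mod 4 == 3):
  (0,0) <- {0, 4, 8, 10, 14, 16, 18}
  (0,1) <- {3, 7, 11, 15, 19, 23}
  (1,0) <- {1, 5, 13, 17}
Distinct abstract states = 3

3


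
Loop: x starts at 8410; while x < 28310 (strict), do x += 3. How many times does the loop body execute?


Step 1: x goes from 8410 toward 28310 by 3; the body runs while x<28310, so iterations = ceil((bound-start)/step)
Step 2: Distance=19900
Step 3: ceil(19900/3)=6634

6634


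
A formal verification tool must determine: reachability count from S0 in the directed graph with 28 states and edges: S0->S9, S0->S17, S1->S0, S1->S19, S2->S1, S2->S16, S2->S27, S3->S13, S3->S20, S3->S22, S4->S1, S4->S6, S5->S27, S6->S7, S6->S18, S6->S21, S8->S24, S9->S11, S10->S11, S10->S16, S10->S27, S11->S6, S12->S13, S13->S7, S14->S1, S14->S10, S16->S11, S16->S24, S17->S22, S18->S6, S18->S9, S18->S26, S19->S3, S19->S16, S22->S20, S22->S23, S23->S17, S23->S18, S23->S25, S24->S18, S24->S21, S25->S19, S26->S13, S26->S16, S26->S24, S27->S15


BFS from S0:
  layer 0: {S0}
  layer 1: {S9, S17}
  layer 2: {S11, S22}
  layer 3: {S6, S20, S23}
  layer 4: {S7, S18, S21, S25}
  layer 5: {S19, S26}
  layer 6: {S3, S13, S16, S24}
Reachable set: {S0, S3, S6, S7, S9, S11, S13, S16, S17, S18, S19, S20, S21, S22, S23, S24, S25, S26}
Count = 18

18


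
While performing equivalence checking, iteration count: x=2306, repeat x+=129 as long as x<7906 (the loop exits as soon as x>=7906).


Step 1: x goes from 2306 toward 7906 by 129; the body runs while x<7906, so iterations = ceil((bound-start)/step)
Step 2: Distance=5600
Step 3: ceil(5600/129)=44

44


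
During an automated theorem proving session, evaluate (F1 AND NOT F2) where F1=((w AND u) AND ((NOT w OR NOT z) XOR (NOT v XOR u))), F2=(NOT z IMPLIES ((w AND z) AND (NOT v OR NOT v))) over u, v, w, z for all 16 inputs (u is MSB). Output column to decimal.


F1 = ((w AND u) AND ((NOT w OR NOT z) XOR (NOT v XOR u)))
F2 = (NOT z IMPLIES ((w AND z) AND (NOT v OR NOT v)))
Counterexample to F1=>F2 is where F1=1 and F2=0.
Evaluate each row (bits = u,v,w,z, MSB first):
  row 0 [0000]: F1=0 F2=0 -> F1&~F2 -> 0
  row 1 [0001]: F1=0 F2=1 -> F1&~F2 -> 0
  row 2 [0010]: F1=0 F2=0 -> F1&~F2 -> 0
  row 3 [0011]: F1=0 F2=1 -> F1&~F2 -> 0
  row 4 [0100]: F1=0 F2=0 -> F1&~F2 -> 0
  row 5 [0101]: F1=0 F2=1 -> F1&~F2 -> 0
  row 6 [0110]: F1=0 F2=0 -> F1&~F2 -> 0
  row 7 [0111]: F1=0 F2=1 -> F1&~F2 -> 0
  row 8 [1000]: F1=0 F2=0 -> F1&~F2 -> 0
  row 9 [1001]: F1=0 F2=1 -> F1&~F2 -> 0
  row 10 [1010]: F1=1 F2=0 -> F1&~F2 -> 1
  row 11 [1011]: F1=0 F2=1 -> F1&~F2 -> 0
  row 12 [1100]: F1=0 F2=0 -> F1&~F2 -> 0
  row 13 [1101]: F1=0 F2=1 -> F1&~F2 -> 0
  row 14 [1110]: F1=0 F2=0 -> F1&~F2 -> 0
  row 15 [1111]: F1=1 F2=1 -> F1&~F2 -> 0
Full result column, 4 rows per line (u,v fixed per line; w,z runs 00..11 left to right):
  rows 0-3 [u,v=00]: 0000  = hex 0
  rows 4-7 [u,v=01]: 0000  = hex 0
  rows 8-11 [u,v=10]: 0010  = hex 2
  rows 12-15 [u,v=11]: 0000  = hex 0
Counterexample vector (row 0 .. row 15) = 0000000000100000
Output column grouped in 4s = 0000 0000 0010 0000 = 0x0020
Convert to decimal digit by digit (value = value*16 + digit):
  0 -> 0
  0*16 + 0 = 0
  0*16 + 2 = 2
  2*16 + 0 = 32
Decimal = 32

32


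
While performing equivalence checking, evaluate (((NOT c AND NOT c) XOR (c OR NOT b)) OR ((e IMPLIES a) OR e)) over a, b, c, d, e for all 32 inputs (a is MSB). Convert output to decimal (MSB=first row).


Formula: (((NOT c AND NOT c) XOR (c OR NOT b)) OR ((e IMPLIES a) OR e)) over a, b, c, d, e (32 rows)
Evaluate each row (bits = a,b,c,d,e, MSB first):
  row 0 [00000]: (((NOT 0 AND NOT 0) XOR (0 OR NOT 0)) OR ((0 IMPLIES 0) OR 0)) -> 1
  row 1 [00001]: (((NOT 0 AND NOT 0) XOR (0 OR NOT 0)) OR ((1 IMPLIES 0) OR 1)) -> 1
  row 2 [00010]: (((NOT 0 AND NOT 0) XOR (0 OR NOT 0)) OR ((0 IMPLIES 0) OR 0)) -> 1
  row 3 [00011]: (((NOT 0 AND NOT 0) XOR (0 OR NOT 0)) OR ((1 IMPLIES 0) OR 1)) -> 1
  row 4 [00100]: (((NOT 1 AND NOT 1) XOR (1 OR NOT 0)) OR ((0 IMPLIES 0) OR 0)) -> 1
  row 5 [00101]: (((NOT 1 AND NOT 1) XOR (1 OR NOT 0)) OR ((1 IMPLIES 0) OR 1)) -> 1
  row 6 [00110]: (((NOT 1 AND NOT 1) XOR (1 OR NOT 0)) OR ((0 IMPLIES 0) OR 0)) -> 1
  row 7 [00111]: (((NOT 1 AND NOT 1) XOR (1 OR NOT 0)) OR ((1 IMPLIES 0) OR 1)) -> 1
  row 8 [01000]: (((NOT 0 AND NOT 0) XOR (0 OR NOT 1)) OR ((0 IMPLIES 0) OR 0)) -> 1
  row 9 [01001]: (((NOT 0 AND NOT 0) XOR (0 OR NOT 1)) OR ((1 IMPLIES 0) OR 1)) -> 1
  row 10 [01010]: (((NOT 0 AND NOT 0) XOR (0 OR NOT 1)) OR ((0 IMPLIES 0) OR 0)) -> 1
  row 11 [01011]: (((NOT 0 AND NOT 0) XOR (0 OR NOT 1)) OR ((1 IMPLIES 0) OR 1)) -> 1
  row 12 [01100]: (((NOT 1 AND NOT 1) XOR (1 OR NOT 1)) OR ((0 IMPLIES 0) OR 0)) -> 1
  row 13 [01101]: (((NOT 1 AND NOT 1) XOR (1 OR NOT 1)) OR ((1 IMPLIES 0) OR 1)) -> 1
  row 14 [01110]: (((NOT 1 AND NOT 1) XOR (1 OR NOT 1)) OR ((0 IMPLIES 0) OR 0)) -> 1
  row 15 [01111]: (((NOT 1 AND NOT 1) XOR (1 OR NOT 1)) OR ((1 IMPLIES 0) OR 1)) -> 1
  row 16 [10000]: (((NOT 0 AND NOT 0) XOR (0 OR NOT 0)) OR ((0 IMPLIES 1) OR 0)) -> 1
  row 17 [10001]: (((NOT 0 AND NOT 0) XOR (0 OR NOT 0)) OR ((1 IMPLIES 1) OR 1)) -> 1
  row 18 [10010]: (((NOT 0 AND NOT 0) XOR (0 OR NOT 0)) OR ((0 IMPLIES 1) OR 0)) -> 1
  row 19 [10011]: (((NOT 0 AND NOT 0) XOR (0 OR NOT 0)) OR ((1 IMPLIES 1) OR 1)) -> 1
  row 20 [10100]: (((NOT 1 AND NOT 1) XOR (1 OR NOT 0)) OR ((0 IMPLIES 1) OR 0)) -> 1
  row 21 [10101]: (((NOT 1 AND NOT 1) XOR (1 OR NOT 0)) OR ((1 IMPLIES 1) OR 1)) -> 1
  row 22 [10110]: (((NOT 1 AND NOT 1) XOR (1 OR NOT 0)) OR ((0 IMPLIES 1) OR 0)) -> 1
  row 23 [10111]: (((NOT 1 AND NOT 1) XOR (1 OR NOT 0)) OR ((1 IMPLIES 1) OR 1)) -> 1
  row 24 [11000]: (((NOT 0 AND NOT 0) XOR (0 OR NOT 1)) OR ((0 IMPLIES 1) OR 0)) -> 1
  row 25 [11001]: (((NOT 0 AND NOT 0) XOR (0 OR NOT 1)) OR ((1 IMPLIES 1) OR 1)) -> 1
  row 26 [11010]: (((NOT 0 AND NOT 0) XOR (0 OR NOT 1)) OR ((0 IMPLIES 1) OR 0)) -> 1
  row 27 [11011]: (((NOT 0 AND NOT 0) XOR (0 OR NOT 1)) OR ((1 IMPLIES 1) OR 1)) -> 1
  row 28 [11100]: (((NOT 1 AND NOT 1) XOR (1 OR NOT 1)) OR ((0 IMPLIES 1) OR 0)) -> 1
  row 29 [11101]: (((NOT 1 AND NOT 1) XOR (1 OR NOT 1)) OR ((1 IMPLIES 1) OR 1)) -> 1
  row 30 [11110]: (((NOT 1 AND NOT 1) XOR (1 OR NOT 1)) OR ((0 IMPLIES 1) OR 0)) -> 1
  row 31 [11111]: (((NOT 1 AND NOT 1) XOR (1 OR NOT 1)) OR ((1 IMPLIES 1) OR 1)) -> 1
Full result column, 4 rows per line (a,b,c fixed per line; d,e runs 00..11 left to right):
  rows 0-3 [a,b,c=000]: 1111  = hex F
  rows 4-7 [a,b,c=001]: 1111  = hex F
  rows 8-11 [a,b,c=010]: 1111  = hex F
  rows 12-15 [a,b,c=011]: 1111  = hex F
  rows 16-19 [a,b,c=100]: 1111  = hex F
  rows 20-23 [a,b,c=101]: 1111  = hex F
  rows 24-27 [a,b,c=110]: 1111  = hex F
  rows 28-31 [a,b,c=111]: 1111  = hex F
Output column (row 0 .. row 31) = 11111111111111111111111111111111
Output column grouped in 4s = 1111 1111 1111 1111 1111 1111 1111 1111 = 0xFFFFFFFF
Convert to decimal digit by digit (value = value*16 + digit):
  F -> 15
  15*16 + 15 (F) = 255
  255*16 + 15 (F) = 4095
  4095*16 + 15 (F) = 65535
  65535*16 + 15 (F) = 1048575
  1048575*16 + 15 (F) = 16777215
  16777215*16 + 15 (F) = 268435455
  268435455*16 + 15 (F) = 4294967295
Decimal = 4294967295

4294967295


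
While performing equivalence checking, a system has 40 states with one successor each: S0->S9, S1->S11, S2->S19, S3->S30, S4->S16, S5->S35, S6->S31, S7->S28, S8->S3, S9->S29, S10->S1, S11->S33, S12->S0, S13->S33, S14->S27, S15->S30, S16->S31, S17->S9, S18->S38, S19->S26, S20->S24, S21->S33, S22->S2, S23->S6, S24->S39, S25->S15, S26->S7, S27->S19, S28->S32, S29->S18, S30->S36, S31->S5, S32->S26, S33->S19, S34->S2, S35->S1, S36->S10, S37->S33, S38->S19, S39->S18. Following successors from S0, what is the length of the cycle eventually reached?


Trace from S0 until a state repeats:
  S0 -> S9 -> S29 -> S18 -> S38 -> S19 -> S26 -> S7 -> S28 -> S32 -> S26
S26 first seen at step 6, revisited at step 10.
Cycle length = 10 - 6 = 4

4


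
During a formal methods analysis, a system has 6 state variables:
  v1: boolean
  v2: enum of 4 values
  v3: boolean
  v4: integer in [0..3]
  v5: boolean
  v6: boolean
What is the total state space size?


State space = product of domain sizes of all variables.
Domain sizes:
  v1 (boolean): 2
  v2 (enum of 4 values): 4
  v3 (boolean): 2
  v4 (integer in [0..3]): 4
  v5 (boolean): 2
  v6 (boolean): 2
Product = 2 * 4 * 2 * 4 * 2 * 2 = 256

256


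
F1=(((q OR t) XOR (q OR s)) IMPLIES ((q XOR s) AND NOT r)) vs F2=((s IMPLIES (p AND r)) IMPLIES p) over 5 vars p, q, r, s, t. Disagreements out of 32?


F1 = (((q OR t) XOR (q OR s)) IMPLIES ((q XOR s) AND NOT r))
F2 = ((s IMPLIES (p AND r)) IMPLIES p)
Evaluate both on each of 32 rows (bits = p,q,r,s,t):
  row 0 [00000]: F1=1 F2=0 (differ) -> 1
  row 1 [00001]: F1=0 F2=0 -> 0
  row 2 [00010]: F1=1 F2=1 -> 0
  row 3 [00011]: F1=1 F2=1 -> 0
  row 4 [00100]: F1=1 F2=0 (differ) -> 1
  row 5 [00101]: F1=0 F2=0 -> 0
  row 6 [00110]: F1=0 F2=1 (differ) -> 1
  row 7 [00111]: F1=1 F2=1 -> 0
  row 8 [01000]: F1=1 F2=0 (differ) -> 1
  row 9 [01001]: F1=1 F2=0 (differ) -> 1
  row 10 [01010]: F1=1 F2=1 -> 0
  row 11 [01011]: F1=1 F2=1 -> 0
  row 12 [01100]: F1=1 F2=0 (differ) -> 1
  row 13 [01101]: F1=1 F2=0 (differ) -> 1
  row 14 [01110]: F1=1 F2=1 -> 0
  row 15 [01111]: F1=1 F2=1 -> 0
  row 16 [10000]: F1=1 F2=1 -> 0
  row 17 [10001]: F1=0 F2=1 (differ) -> 1
  row 18 [10010]: F1=1 F2=1 -> 0
  row 19 [10011]: F1=1 F2=1 -> 0
  row 20 [10100]: F1=1 F2=1 -> 0
  row 21 [10101]: F1=0 F2=1 (differ) -> 1
  row 22 [10110]: F1=0 F2=1 (differ) -> 1
  row 23 [10111]: F1=1 F2=1 -> 0
  row 24 [11000]: F1=1 F2=1 -> 0
  row 25 [11001]: F1=1 F2=1 -> 0
  row 26 [11010]: F1=1 F2=1 -> 0
  row 27 [11011]: F1=1 F2=1 -> 0
  row 28 [11100]: F1=1 F2=1 -> 0
  row 29 [11101]: F1=1 F2=1 -> 0
  row 30 [11110]: F1=1 F2=1 -> 0
  row 31 [11111]: F1=1 F2=1 -> 0
Full result column, 8 rows per line (p,q fixed per line; r,s,t runs 000..111 left to right):
  rows 0-7 [p,q=00]: 10001010  (ones: 3)
  rows 8-15 [p,q=01]: 11001100  (ones: 4)
  rows 16-23 [p,q=10]: 01000110  (ones: 3)
  rows 24-31 [p,q=11]: 00000000  (ones: 0)
Disagreements = 3+4+3+0 = 10

10


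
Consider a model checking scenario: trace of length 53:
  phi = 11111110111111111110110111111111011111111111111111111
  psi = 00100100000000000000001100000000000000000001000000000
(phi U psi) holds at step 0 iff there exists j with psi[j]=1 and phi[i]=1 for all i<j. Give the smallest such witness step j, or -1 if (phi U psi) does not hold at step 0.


(phi U psi) at 0: need smallest j with psi[j]=1 and phi[i]=1 for all i in [0,j).
Scan from step 0:
  step 0: phi=1, psi=0 -> continue
  step 1: phi=1, psi=0 -> continue
  step 2: psi=1 and phi held for [0,2) -> witness found
Witness step = 2

2


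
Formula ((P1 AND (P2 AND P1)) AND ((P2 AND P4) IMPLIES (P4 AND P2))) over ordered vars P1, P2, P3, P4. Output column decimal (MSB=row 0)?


Formula: ((P1 AND (P2 AND P1)) AND ((P2 AND P4) IMPLIES (P4 AND P2))) over P1, P2, P3, P4 (16 rows)
Evaluate each row (bits = P1,P2,P3,P4, MSB first):
  row 0 [0000]: ((0 AND (0 AND 0)) AND ((0 AND 0) IMPLIES (0 AND 0))) -> 0
  row 1 [0001]: ((0 AND (0 AND 0)) AND ((0 AND 1) IMPLIES (1 AND 0))) -> 0
  row 2 [0010]: ((0 AND (0 AND 0)) AND ((0 AND 0) IMPLIES (0 AND 0))) -> 0
  row 3 [0011]: ((0 AND (0 AND 0)) AND ((0 AND 1) IMPLIES (1 AND 0))) -> 0
  row 4 [0100]: ((0 AND (1 AND 0)) AND ((1 AND 0) IMPLIES (0 AND 1))) -> 0
  row 5 [0101]: ((0 AND (1 AND 0)) AND ((1 AND 1) IMPLIES (1 AND 1))) -> 0
  row 6 [0110]: ((0 AND (1 AND 0)) AND ((1 AND 0) IMPLIES (0 AND 1))) -> 0
  row 7 [0111]: ((0 AND (1 AND 0)) AND ((1 AND 1) IMPLIES (1 AND 1))) -> 0
  row 8 [1000]: ((1 AND (0 AND 1)) AND ((0 AND 0) IMPLIES (0 AND 0))) -> 0
  row 9 [1001]: ((1 AND (0 AND 1)) AND ((0 AND 1) IMPLIES (1 AND 0))) -> 0
  row 10 [1010]: ((1 AND (0 AND 1)) AND ((0 AND 0) IMPLIES (0 AND 0))) -> 0
  row 11 [1011]: ((1 AND (0 AND 1)) AND ((0 AND 1) IMPLIES (1 AND 0))) -> 0
  row 12 [1100]: ((1 AND (1 AND 1)) AND ((1 AND 0) IMPLIES (0 AND 1))) -> 1
  row 13 [1101]: ((1 AND (1 AND 1)) AND ((1 AND 1) IMPLIES (1 AND 1))) -> 1
  row 14 [1110]: ((1 AND (1 AND 1)) AND ((1 AND 0) IMPLIES (0 AND 1))) -> 1
  row 15 [1111]: ((1 AND (1 AND 1)) AND ((1 AND 1) IMPLIES (1 AND 1))) -> 1
Full result column, 4 rows per line (P1,P2 fixed per line; P3,P4 runs 00..11 left to right):
  rows 0-3 [P1,P2=00]: 0000  = hex 0
  rows 4-7 [P1,P2=01]: 0000  = hex 0
  rows 8-11 [P1,P2=10]: 0000  = hex 0
  rows 12-15 [P1,P2=11]: 1111  = hex F
Output column (row 0 .. row 15) = 0000000000001111
Output column grouped in 4s = 0000 0000 0000 1111 = 0x000F
Convert to decimal digit by digit (value = value*16 + digit):
  0 -> 0
  0*16 + 0 = 0
  0*16 + 0 = 0
  0*16 + 15 (F) = 15
Decimal = 15

15


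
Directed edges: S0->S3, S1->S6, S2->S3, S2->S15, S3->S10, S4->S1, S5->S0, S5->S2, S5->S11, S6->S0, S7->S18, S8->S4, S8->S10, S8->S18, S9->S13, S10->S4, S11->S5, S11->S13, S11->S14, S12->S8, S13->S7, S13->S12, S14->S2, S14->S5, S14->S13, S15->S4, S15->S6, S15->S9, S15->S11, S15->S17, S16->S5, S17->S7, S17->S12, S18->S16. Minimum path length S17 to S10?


BFS layer-by-layer from S17:
  dist 0: {S17}
  dist 1: {S7, S12}
  dist 2: {S8, S18}
  dist 3: {S4, S10, S16}
  -> S10 reached at distance 3
Shortest path length = 3

3


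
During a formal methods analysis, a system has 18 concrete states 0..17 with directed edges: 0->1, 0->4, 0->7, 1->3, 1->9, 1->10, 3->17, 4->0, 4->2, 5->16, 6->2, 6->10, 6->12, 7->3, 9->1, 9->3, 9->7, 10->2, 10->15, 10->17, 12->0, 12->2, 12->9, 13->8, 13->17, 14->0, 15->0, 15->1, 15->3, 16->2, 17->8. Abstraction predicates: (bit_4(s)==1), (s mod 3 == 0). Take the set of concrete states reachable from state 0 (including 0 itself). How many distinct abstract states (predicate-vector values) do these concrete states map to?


BFS from 0:
Concrete reachable: {0, 1, 2, 3, 4, 7, 8, 9, 10, 15, 17}
Abstract via predicates (bit_4(s)==1), (s mod 3 == 0):
  (0,0) <- {1, 2, 4, 7, 8, 10}
  (0,1) <- {0, 3, 9, 15}
  (1,0) <- {17}
Distinct abstract states = 3

3


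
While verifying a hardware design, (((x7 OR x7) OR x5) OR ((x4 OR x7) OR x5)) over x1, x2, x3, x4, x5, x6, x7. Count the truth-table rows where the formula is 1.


Formula: (((x7 OR x7) OR x5) OR ((x4 OR x7) OR x5)) over 7 vars (128 rows)
Evaluate each row (x1, x2, x3, x4, x5, x6, x7 as bits, MSB first):
  row 0 [0000000]: (((0 OR 0) OR 0) OR ((0 OR 0) OR 0)) -> 0
  row 1 [0000001]: (((1 OR 1) OR 0) OR ((0 OR 1) OR 0)) -> 1
  row 2 [0000010]: (((0 OR 0) OR 0) OR ((0 OR 0) OR 0)) -> 0
  row 3 [0000011]: (((1 OR 1) OR 0) OR ((0 OR 1) OR 0)) -> 1
  row 4 [0000100]: (((0 OR 0) OR 1) OR ((0 OR 0) OR 1)) -> 1
  (every remaining row is evaluated the same way; all 128 results are listed next)
Full result column, 8 rows per line (x1,x2,x3,x4 fixed per line; x5,x6,x7 runs 000..111 left to right):
  rows 0-7 [x1,x2,x3,x4=0000]: 01011111  (ones: 6)
  rows 8-15 [x1,x2,x3,x4=0001]: 11111111  (ones: 8)
  rows 16-23 [x1,x2,x3,x4=0010]: 01011111  (ones: 6)
  rows 24-31 [x1,x2,x3,x4=0011]: 11111111  (ones: 8)
  rows 32-39 [x1,x2,x3,x4=0100]: 01011111  (ones: 6)
  rows 40-47 [x1,x2,x3,x4=0101]: 11111111  (ones: 8)
  rows 48-55 [x1,x2,x3,x4=0110]: 01011111  (ones: 6)
  rows 56-63 [x1,x2,x3,x4=0111]: 11111111  (ones: 8)
  rows 64-71 [x1,x2,x3,x4=1000]: 01011111  (ones: 6)
  rows 72-79 [x1,x2,x3,x4=1001]: 11111111  (ones: 8)
  rows 80-87 [x1,x2,x3,x4=1010]: 01011111  (ones: 6)
  rows 88-95 [x1,x2,x3,x4=1011]: 11111111  (ones: 8)
  rows 96-103 [x1,x2,x3,x4=1100]: 01011111  (ones: 6)
  rows 104-111 [x1,x2,x3,x4=1101]: 11111111  (ones: 8)
  rows 112-119 [x1,x2,x3,x4=1110]: 01011111  (ones: 6)
  rows 120-127 [x1,x2,x3,x4=1111]: 11111111  (ones: 8)
Count of 1-rows = 6+8+6+8+6+8+6+8+6+8+6+8+6+8+6+8 = 112

112


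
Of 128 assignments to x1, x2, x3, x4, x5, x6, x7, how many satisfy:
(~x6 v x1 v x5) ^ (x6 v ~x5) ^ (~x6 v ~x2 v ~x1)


CNF with 3 clauses over 7 vars (128 assignments).
An assignment satisfies CNF iff every clause has >=1 true literal.
Check each row (bits = x1,x2,x3,x4,x5,x6,x7; clause T/F shown):
  row 0 [0000000]: clauses=TTT -> 1
  row 1 [0000001]: clauses=TTT -> 1
  row 2 [0000010]: clauses=FTT -> 0
  row 3 [0000011]: clauses=FTT -> 0
  row 4 [0000100]: clauses=TFT -> 0
  (every remaining row is evaluated the same way; all 128 results are listed next)
Full result column, 8 rows per line (x1,x2,x3,x4 fixed per line; x5,x6,x7 runs 000..111 left to right):
  rows 0-7 [x1,x2,x3,x4=0000]: 11000011  (ones: 4)
  rows 8-15 [x1,x2,x3,x4=0001]: 11000011  (ones: 4)
  rows 16-23 [x1,x2,x3,x4=0010]: 11000011  (ones: 4)
  rows 24-31 [x1,x2,x3,x4=0011]: 11000011  (ones: 4)
  rows 32-39 [x1,x2,x3,x4=0100]: 11000011  (ones: 4)
  rows 40-47 [x1,x2,x3,x4=0101]: 11000011  (ones: 4)
  rows 48-55 [x1,x2,x3,x4=0110]: 11000011  (ones: 4)
  rows 56-63 [x1,x2,x3,x4=0111]: 11000011  (ones: 4)
  rows 64-71 [x1,x2,x3,x4=1000]: 11110011  (ones: 6)
  rows 72-79 [x1,x2,x3,x4=1001]: 11110011  (ones: 6)
  rows 80-87 [x1,x2,x3,x4=1010]: 11110011  (ones: 6)
  rows 88-95 [x1,x2,x3,x4=1011]: 11110011  (ones: 6)
  rows 96-103 [x1,x2,x3,x4=1100]: 11000000  (ones: 2)
  rows 104-111 [x1,x2,x3,x4=1101]: 11000000  (ones: 2)
  rows 112-119 [x1,x2,x3,x4=1110]: 11000000  (ones: 2)
  rows 120-127 [x1,x2,x3,x4=1111]: 11000000  (ones: 2)
Satisfying assignments = 4+4+4+4+4+4+4+4+6+6+6+6+2+2+2+2 = 64

64


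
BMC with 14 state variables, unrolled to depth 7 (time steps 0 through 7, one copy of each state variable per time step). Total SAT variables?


BMC unrolls to depth k, creating one copy of each state var for steps 0..k.
Step count = 7 + 1 = 8 (steps 0 through 7)
Vars per step = 14
Total = 14 * 8 = 112

112


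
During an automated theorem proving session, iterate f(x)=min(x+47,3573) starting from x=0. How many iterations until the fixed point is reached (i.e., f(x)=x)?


Step 1: x=0, cap=3573, increment=47
Step 2: x grows by 47 each step until capped at 3573; fixed point is x=3573
Step 3: iterations = ceil(3573/47) = 77

77


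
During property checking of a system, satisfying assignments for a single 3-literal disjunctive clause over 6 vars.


Step 1: Total=2^6=64
Step 2: Unsat when all 3 false: 2^3=8
Step 3: Sat=64-8=56

56


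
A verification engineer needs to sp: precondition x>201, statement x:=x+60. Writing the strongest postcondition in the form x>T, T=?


Formula: sp(P, x:=E) = exists old_x. (x = E[old_x/x]) AND P[old_x/x] (old_x is the value of x before the assignment; eliminate old_x by solving x = E[old_x/x] for old_x)
Step 1: Precondition P: x>201, i.e. old_x > 201
Step 2: Assignment gives x = old_x + 60, so old_x = x - 60
Step 3: Substitute into P: x - 60 > 201
Step 4: Simplify: x > 201+60 = 261

261


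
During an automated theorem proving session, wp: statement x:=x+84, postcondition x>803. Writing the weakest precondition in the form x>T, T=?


Formula: wp(x:=E, P) = P[E/x] (substitute E for x in postcondition)
Step 1: Postcondition: x>803
Step 2: Substitute x+84 for x: x+84>803
Step 3: Solve for x: x > 803-84 = 719

719


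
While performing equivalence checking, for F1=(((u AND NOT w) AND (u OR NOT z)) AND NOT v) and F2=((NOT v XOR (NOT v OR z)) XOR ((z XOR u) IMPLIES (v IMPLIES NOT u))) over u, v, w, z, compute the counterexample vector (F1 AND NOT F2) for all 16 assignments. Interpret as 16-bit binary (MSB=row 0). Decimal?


F1 = (((u AND NOT w) AND (u OR NOT z)) AND NOT v)
F2 = ((NOT v XOR (NOT v OR z)) XOR ((z XOR u) IMPLIES (v IMPLIES NOT u)))
Counterexample to F1=>F2 is where F1=1 and F2=0.
Evaluate each row (bits = u,v,w,z, MSB first):
  row 0 [0000]: F1=0 F2=1 -> F1&~F2 -> 0
  row 1 [0001]: F1=0 F2=1 -> F1&~F2 -> 0
  row 2 [0010]: F1=0 F2=1 -> F1&~F2 -> 0
  row 3 [0011]: F1=0 F2=1 -> F1&~F2 -> 0
  row 4 [0100]: F1=0 F2=1 -> F1&~F2 -> 0
  row 5 [0101]: F1=0 F2=0 -> F1&~F2 -> 0
  row 6 [0110]: F1=0 F2=1 -> F1&~F2 -> 0
  row 7 [0111]: F1=0 F2=0 -> F1&~F2 -> 0
  row 8 [1000]: F1=1 F2=1 -> F1&~F2 -> 0
  row 9 [1001]: F1=1 F2=1 -> F1&~F2 -> 0
  row 10 [1010]: F1=0 F2=1 -> F1&~F2 -> 0
  row 11 [1011]: F1=0 F2=1 -> F1&~F2 -> 0
  row 12 [1100]: F1=0 F2=0 -> F1&~F2 -> 0
  row 13 [1101]: F1=0 F2=0 -> F1&~F2 -> 0
  row 14 [1110]: F1=0 F2=0 -> F1&~F2 -> 0
  row 15 [1111]: F1=0 F2=0 -> F1&~F2 -> 0
Full result column, 4 rows per line (u,v fixed per line; w,z runs 00..11 left to right):
  rows 0-3 [u,v=00]: 0000  = hex 0
  rows 4-7 [u,v=01]: 0000  = hex 0
  rows 8-11 [u,v=10]: 0000  = hex 0
  rows 12-15 [u,v=11]: 0000  = hex 0
Counterexample vector (row 0 .. row 15) = 0000000000000000
Output column grouped in 4s = 0000 0000 0000 0000 = 0x0000
Convert to decimal digit by digit (value = value*16 + digit):
  0 -> 0
  0*16 + 0 = 0
  0*16 + 0 = 0
  0*16 + 0 = 0
Decimal = 0

0


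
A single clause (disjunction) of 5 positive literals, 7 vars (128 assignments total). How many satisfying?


Step 1: Total=2^7=128
Step 2: Unsat when all 5 false: 2^2=4
Step 3: Sat=128-4=124

124


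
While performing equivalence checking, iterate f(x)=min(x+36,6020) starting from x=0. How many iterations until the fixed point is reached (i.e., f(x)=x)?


Step 1: x=0, cap=6020, increment=36
Step 2: x grows by 36 each step until capped at 6020; fixed point is x=6020
Step 3: iterations = ceil(6020/36) = 168

168


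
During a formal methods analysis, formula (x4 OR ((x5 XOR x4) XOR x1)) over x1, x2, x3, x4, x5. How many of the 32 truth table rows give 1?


Formula: (x4 OR ((x5 XOR x4) XOR x1)) over 5 vars (32 rows)
Evaluate each row (x1, x2, x3, x4, x5 as bits, MSB first):
  row 0 [00000]: (0 OR ((0 XOR 0) XOR 0)) -> 0
  row 1 [00001]: (0 OR ((1 XOR 0) XOR 0)) -> 1
  row 2 [00010]: (1 OR ((0 XOR 1) XOR 0)) -> 1
  row 3 [00011]: (1 OR ((1 XOR 1) XOR 0)) -> 1
  row 4 [00100]: (0 OR ((0 XOR 0) XOR 0)) -> 0
  row 5 [00101]: (0 OR ((1 XOR 0) XOR 0)) -> 1
  row 6 [00110]: (1 OR ((0 XOR 1) XOR 0)) -> 1
  row 7 [00111]: (1 OR ((1 XOR 1) XOR 0)) -> 1
  row 8 [01000]: (0 OR ((0 XOR 0) XOR 0)) -> 0
  row 9 [01001]: (0 OR ((1 XOR 0) XOR 0)) -> 1
  row 10 [01010]: (1 OR ((0 XOR 1) XOR 0)) -> 1
  row 11 [01011]: (1 OR ((1 XOR 1) XOR 0)) -> 1
  row 12 [01100]: (0 OR ((0 XOR 0) XOR 0)) -> 0
  row 13 [01101]: (0 OR ((1 XOR 0) XOR 0)) -> 1
  row 14 [01110]: (1 OR ((0 XOR 1) XOR 0)) -> 1
  row 15 [01111]: (1 OR ((1 XOR 1) XOR 0)) -> 1
  row 16 [10000]: (0 OR ((0 XOR 0) XOR 1)) -> 1
  row 17 [10001]: (0 OR ((1 XOR 0) XOR 1)) -> 0
  row 18 [10010]: (1 OR ((0 XOR 1) XOR 1)) -> 1
  row 19 [10011]: (1 OR ((1 XOR 1) XOR 1)) -> 1
  row 20 [10100]: (0 OR ((0 XOR 0) XOR 1)) -> 1
  row 21 [10101]: (0 OR ((1 XOR 0) XOR 1)) -> 0
  row 22 [10110]: (1 OR ((0 XOR 1) XOR 1)) -> 1
  row 23 [10111]: (1 OR ((1 XOR 1) XOR 1)) -> 1
  row 24 [11000]: (0 OR ((0 XOR 0) XOR 1)) -> 1
  row 25 [11001]: (0 OR ((1 XOR 0) XOR 1)) -> 0
  row 26 [11010]: (1 OR ((0 XOR 1) XOR 1)) -> 1
  row 27 [11011]: (1 OR ((1 XOR 1) XOR 1)) -> 1
  row 28 [11100]: (0 OR ((0 XOR 0) XOR 1)) -> 1
  row 29 [11101]: (0 OR ((1 XOR 0) XOR 1)) -> 0
  row 30 [11110]: (1 OR ((0 XOR 1) XOR 1)) -> 1
  row 31 [11111]: (1 OR ((1 XOR 1) XOR 1)) -> 1
Full result column, 8 rows per line (x1,x2 fixed per line; x3,x4,x5 runs 000..111 left to right):
  rows 0-7 [x1,x2=00]: 01110111  (ones: 6)
  rows 8-15 [x1,x2=01]: 01110111  (ones: 6)
  rows 16-23 [x1,x2=10]: 10111011  (ones: 6)
  rows 24-31 [x1,x2=11]: 10111011  (ones: 6)
Count of 1-rows = 6+6+6+6 = 24

24


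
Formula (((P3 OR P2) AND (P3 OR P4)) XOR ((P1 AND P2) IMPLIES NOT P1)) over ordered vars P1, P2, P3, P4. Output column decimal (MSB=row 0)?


Formula: (((P3 OR P2) AND (P3 OR P4)) XOR ((P1 AND P2) IMPLIES NOT P1)) over P1, P2, P3, P4 (16 rows)
Evaluate each row (bits = P1,P2,P3,P4, MSB first):
  row 0 [0000]: (((0 OR 0) AND (0 OR 0)) XOR ((0 AND 0) IMPLIES NOT 0)) -> 1
  row 1 [0001]: (((0 OR 0) AND (0 OR 1)) XOR ((0 AND 0) IMPLIES NOT 0)) -> 1
  row 2 [0010]: (((1 OR 0) AND (1 OR 0)) XOR ((0 AND 0) IMPLIES NOT 0)) -> 0
  row 3 [0011]: (((1 OR 0) AND (1 OR 1)) XOR ((0 AND 0) IMPLIES NOT 0)) -> 0
  row 4 [0100]: (((0 OR 1) AND (0 OR 0)) XOR ((0 AND 1) IMPLIES NOT 0)) -> 1
  row 5 [0101]: (((0 OR 1) AND (0 OR 1)) XOR ((0 AND 1) IMPLIES NOT 0)) -> 0
  row 6 [0110]: (((1 OR 1) AND (1 OR 0)) XOR ((0 AND 1) IMPLIES NOT 0)) -> 0
  row 7 [0111]: (((1 OR 1) AND (1 OR 1)) XOR ((0 AND 1) IMPLIES NOT 0)) -> 0
  row 8 [1000]: (((0 OR 0) AND (0 OR 0)) XOR ((1 AND 0) IMPLIES NOT 1)) -> 1
  row 9 [1001]: (((0 OR 0) AND (0 OR 1)) XOR ((1 AND 0) IMPLIES NOT 1)) -> 1
  row 10 [1010]: (((1 OR 0) AND (1 OR 0)) XOR ((1 AND 0) IMPLIES NOT 1)) -> 0
  row 11 [1011]: (((1 OR 0) AND (1 OR 1)) XOR ((1 AND 0) IMPLIES NOT 1)) -> 0
  row 12 [1100]: (((0 OR 1) AND (0 OR 0)) XOR ((1 AND 1) IMPLIES NOT 1)) -> 0
  row 13 [1101]: (((0 OR 1) AND (0 OR 1)) XOR ((1 AND 1) IMPLIES NOT 1)) -> 1
  row 14 [1110]: (((1 OR 1) AND (1 OR 0)) XOR ((1 AND 1) IMPLIES NOT 1)) -> 1
  row 15 [1111]: (((1 OR 1) AND (1 OR 1)) XOR ((1 AND 1) IMPLIES NOT 1)) -> 1
Full result column, 4 rows per line (P1,P2 fixed per line; P3,P4 runs 00..11 left to right):
  rows 0-3 [P1,P2=00]: 1100  = hex C
  rows 4-7 [P1,P2=01]: 1000  = hex 8
  rows 8-11 [P1,P2=10]: 1100  = hex C
  rows 12-15 [P1,P2=11]: 0111  = hex 7
Output column (row 0 .. row 15) = 1100100011000111
Output column grouped in 4s = 1100 1000 1100 0111 = 0xC8C7
Convert to decimal digit by digit (value = value*16 + digit):
  C -> 12
  12*16 + 8 = 200
  200*16 + 12 (C) = 3212
  3212*16 + 7 = 51399
Decimal = 51399

51399


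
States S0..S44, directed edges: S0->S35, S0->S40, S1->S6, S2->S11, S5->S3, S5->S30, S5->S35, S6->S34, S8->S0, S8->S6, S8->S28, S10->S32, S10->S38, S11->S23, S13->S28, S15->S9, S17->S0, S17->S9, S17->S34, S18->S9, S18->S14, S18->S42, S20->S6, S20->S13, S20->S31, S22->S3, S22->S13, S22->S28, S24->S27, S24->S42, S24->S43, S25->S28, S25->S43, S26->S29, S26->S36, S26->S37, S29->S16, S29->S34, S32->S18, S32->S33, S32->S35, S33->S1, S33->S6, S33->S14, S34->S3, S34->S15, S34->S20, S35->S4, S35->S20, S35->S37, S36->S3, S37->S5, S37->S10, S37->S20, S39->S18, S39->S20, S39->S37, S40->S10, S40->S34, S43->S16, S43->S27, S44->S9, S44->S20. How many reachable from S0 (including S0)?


BFS from S0:
  layer 0: {S0}
  layer 1: {S35, S40}
  layer 2: {S4, S10, S20, S34, S37}
  layer 3: {S3, S5, S6, S13, S15, S31, S32, S38}
  layer 4: {S9, S18, S28, S30, S33}
  layer 5: {S1, S14, S42}
Reachable set: {S0, S1, S3, S4, S5, S6, S9, S10, S13, S14, S15, S18, S20, S28, S30, S31, S32, S33, S34, S35, S37, S38, S40, S42}
Count = 24

24


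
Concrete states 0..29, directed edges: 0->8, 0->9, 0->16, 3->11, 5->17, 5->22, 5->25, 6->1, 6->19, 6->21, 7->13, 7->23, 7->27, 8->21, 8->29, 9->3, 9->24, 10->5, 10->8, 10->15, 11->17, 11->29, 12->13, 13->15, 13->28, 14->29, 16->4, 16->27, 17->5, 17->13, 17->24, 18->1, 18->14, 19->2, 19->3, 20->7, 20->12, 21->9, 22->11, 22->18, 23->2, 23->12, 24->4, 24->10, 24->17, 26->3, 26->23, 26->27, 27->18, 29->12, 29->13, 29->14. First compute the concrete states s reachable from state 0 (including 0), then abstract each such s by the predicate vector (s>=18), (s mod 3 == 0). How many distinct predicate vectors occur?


BFS from 0:
Concrete reachable: {0, 1, 3, 4, 5, 8, 9, 10, 11, 12, 13, 14, 15, 16, 17, 18, 21, 22, 24, 25, 27, 28, 29}
Abstract via predicates (s>=18), (s mod 3 == 0):
  (0,0) <- {1, 4, 5, 8, 10, 11, 13, 14, 16, 17}
  (0,1) <- {0, 3, 9, 12, 15}
  (1,0) <- {22, 25, 28, 29}
  (1,1) <- {18, 21, 24, 27}
Distinct abstract states = 4

4


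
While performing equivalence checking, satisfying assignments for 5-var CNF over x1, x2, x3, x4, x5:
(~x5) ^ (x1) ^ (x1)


CNF with 3 clauses over 5 vars (32 assignments).
An assignment satisfies CNF iff every clause has >=1 true literal.
Check each row (bits = x1,x2,x3,x4,x5; clause T/F shown):
  row 0 [00000]: clauses=TFF -> 0
  row 1 [00001]: clauses=FFF -> 0
  row 2 [00010]: clauses=TFF -> 0
  row 3 [00011]: clauses=FFF -> 0
  row 4 [00100]: clauses=TFF -> 0
  row 5 [00101]: clauses=FFF -> 0
  row 6 [00110]: clauses=TFF -> 0
  row 7 [00111]: clauses=FFF -> 0
  row 8 [01000]: clauses=TFF -> 0
  row 9 [01001]: clauses=FFF -> 0
  row 10 [01010]: clauses=TFF -> 0
  row 11 [01011]: clauses=FFF -> 0
  row 12 [01100]: clauses=TFF -> 0
  row 13 [01101]: clauses=FFF -> 0
  row 14 [01110]: clauses=TFF -> 0
  row 15 [01111]: clauses=FFF -> 0
  row 16 [10000]: clauses=TTT -> 1
  row 17 [10001]: clauses=FTT -> 0
  row 18 [10010]: clauses=TTT -> 1
  row 19 [10011]: clauses=FTT -> 0
  row 20 [10100]: clauses=TTT -> 1
  row 21 [10101]: clauses=FTT -> 0
  row 22 [10110]: clauses=TTT -> 1
  row 23 [10111]: clauses=FTT -> 0
  row 24 [11000]: clauses=TTT -> 1
  row 25 [11001]: clauses=FTT -> 0
  row 26 [11010]: clauses=TTT -> 1
  row 27 [11011]: clauses=FTT -> 0
  row 28 [11100]: clauses=TTT -> 1
  row 29 [11101]: clauses=FTT -> 0
  row 30 [11110]: clauses=TTT -> 1
  row 31 [11111]: clauses=FTT -> 0
Full result column, 8 rows per line (x1,x2 fixed per line; x3,x4,x5 runs 000..111 left to right):
  rows 0-7 [x1,x2=00]: 00000000  (ones: 0)
  rows 8-15 [x1,x2=01]: 00000000  (ones: 0)
  rows 16-23 [x1,x2=10]: 10101010  (ones: 4)
  rows 24-31 [x1,x2=11]: 10101010  (ones: 4)
Satisfying assignments = 0+0+4+4 = 8

8


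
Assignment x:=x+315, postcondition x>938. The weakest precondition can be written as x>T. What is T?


Formula: wp(x:=E, P) = P[E/x] (substitute E for x in postcondition)
Step 1: Postcondition: x>938
Step 2: Substitute x+315 for x: x+315>938
Step 3: Solve for x: x > 938-315 = 623

623


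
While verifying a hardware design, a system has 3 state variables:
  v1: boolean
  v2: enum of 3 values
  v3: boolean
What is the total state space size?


State space = product of domain sizes of all variables.
Domain sizes:
  v1 (boolean): 2
  v2 (enum of 3 values): 3
  v3 (boolean): 2
Product = 2 * 3 * 2 = 12

12


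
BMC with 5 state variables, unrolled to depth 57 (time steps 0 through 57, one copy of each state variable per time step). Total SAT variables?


BMC unrolls to depth k, creating one copy of each state var for steps 0..k.
Step count = 57 + 1 = 58 (steps 0 through 57)
Vars per step = 5
Total = 5 * 58 = 290

290


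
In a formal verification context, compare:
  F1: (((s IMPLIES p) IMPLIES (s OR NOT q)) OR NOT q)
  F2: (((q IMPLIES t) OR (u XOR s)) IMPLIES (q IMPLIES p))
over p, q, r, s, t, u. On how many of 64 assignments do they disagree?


F1 = (((s IMPLIES p) IMPLIES (s OR NOT q)) OR NOT q)
F2 = (((q IMPLIES t) OR (u XOR s)) IMPLIES (q IMPLIES p))
Evaluate both on each of 64 rows (bits = p,q,r,s,t,u):
  row 0 [000000]: F1=1 F2=1 -> 0
  row 1 [000001]: F1=1 F2=1 -> 0
  row 2 [000010]: F1=1 F2=1 -> 0
  row 3 [000011]: F1=1 F2=1 -> 0
  row 4 [000100]: F1=1 F2=1 -> 0
  (every remaining row is evaluated the same way; all 64 results are listed next)
Full result column, 8 rows per line (p,q,r fixed per line; s,t,u runs 000..111 left to right):
  rows 0-7 [p,q,r=000]: 00000000  (ones: 0)
  rows 8-15 [p,q,r=001]: 00000000  (ones: 0)
  rows 16-23 [p,q,r=010]: 10001011  (ones: 4)
  rows 24-31 [p,q,r=011]: 10001011  (ones: 4)
  rows 32-39 [p,q,r=100]: 00000000  (ones: 0)
  rows 40-47 [p,q,r=101]: 00000000  (ones: 0)
  rows 48-55 [p,q,r=110]: 11110000  (ones: 4)
  rows 56-63 [p,q,r=111]: 11110000  (ones: 4)
Disagreements = 0+0+4+4+0+0+4+4 = 16

16


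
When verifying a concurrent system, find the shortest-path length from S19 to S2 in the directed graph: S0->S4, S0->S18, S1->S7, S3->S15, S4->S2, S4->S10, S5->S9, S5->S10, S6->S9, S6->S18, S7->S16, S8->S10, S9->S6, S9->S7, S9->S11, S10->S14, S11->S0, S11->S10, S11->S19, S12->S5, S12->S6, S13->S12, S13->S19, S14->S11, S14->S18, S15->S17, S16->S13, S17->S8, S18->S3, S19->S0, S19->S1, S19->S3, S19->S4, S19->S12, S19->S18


BFS layer-by-layer from S19:
  dist 0: {S19}
  dist 1: {S0, S1, S3, S4, S12, S18}
  dist 2: {S2, S5, S6, S7, S10, S15}
  -> S2 reached at distance 2
Shortest path length = 2

2


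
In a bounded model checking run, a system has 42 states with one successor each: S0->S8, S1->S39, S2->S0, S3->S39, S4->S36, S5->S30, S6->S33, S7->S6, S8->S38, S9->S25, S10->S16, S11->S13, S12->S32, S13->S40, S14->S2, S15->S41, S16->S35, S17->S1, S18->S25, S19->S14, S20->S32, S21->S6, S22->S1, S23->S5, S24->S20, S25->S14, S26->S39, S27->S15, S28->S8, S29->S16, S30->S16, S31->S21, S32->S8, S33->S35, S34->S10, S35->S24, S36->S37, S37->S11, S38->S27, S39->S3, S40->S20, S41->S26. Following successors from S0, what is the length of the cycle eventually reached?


Trace from S0 until a state repeats:
  S0 -> S8 -> S38 -> S27 -> S15 -> S41 -> S26 -> S39 -> S3 -> S39
S39 first seen at step 7, revisited at step 9.
Cycle length = 9 - 7 = 2

2


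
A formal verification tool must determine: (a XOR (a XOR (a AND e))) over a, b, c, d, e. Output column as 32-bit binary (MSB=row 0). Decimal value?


Formula: (a XOR (a XOR (a AND e))) over a, b, c, d, e (32 rows)
Evaluate each row (bits = a,b,c,d,e, MSB first):
  row 0 [00000]: (0 XOR (0 XOR (0 AND 0))) -> 0
  row 1 [00001]: (0 XOR (0 XOR (0 AND 1))) -> 0
  row 2 [00010]: (0 XOR (0 XOR (0 AND 0))) -> 0
  row 3 [00011]: (0 XOR (0 XOR (0 AND 1))) -> 0
  row 4 [00100]: (0 XOR (0 XOR (0 AND 0))) -> 0
  row 5 [00101]: (0 XOR (0 XOR (0 AND 1))) -> 0
  row 6 [00110]: (0 XOR (0 XOR (0 AND 0))) -> 0
  row 7 [00111]: (0 XOR (0 XOR (0 AND 1))) -> 0
  row 8 [01000]: (0 XOR (0 XOR (0 AND 0))) -> 0
  row 9 [01001]: (0 XOR (0 XOR (0 AND 1))) -> 0
  row 10 [01010]: (0 XOR (0 XOR (0 AND 0))) -> 0
  row 11 [01011]: (0 XOR (0 XOR (0 AND 1))) -> 0
  row 12 [01100]: (0 XOR (0 XOR (0 AND 0))) -> 0
  row 13 [01101]: (0 XOR (0 XOR (0 AND 1))) -> 0
  row 14 [01110]: (0 XOR (0 XOR (0 AND 0))) -> 0
  row 15 [01111]: (0 XOR (0 XOR (0 AND 1))) -> 0
  row 16 [10000]: (1 XOR (1 XOR (1 AND 0))) -> 0
  row 17 [10001]: (1 XOR (1 XOR (1 AND 1))) -> 1
  row 18 [10010]: (1 XOR (1 XOR (1 AND 0))) -> 0
  row 19 [10011]: (1 XOR (1 XOR (1 AND 1))) -> 1
  row 20 [10100]: (1 XOR (1 XOR (1 AND 0))) -> 0
  row 21 [10101]: (1 XOR (1 XOR (1 AND 1))) -> 1
  row 22 [10110]: (1 XOR (1 XOR (1 AND 0))) -> 0
  row 23 [10111]: (1 XOR (1 XOR (1 AND 1))) -> 1
  row 24 [11000]: (1 XOR (1 XOR (1 AND 0))) -> 0
  row 25 [11001]: (1 XOR (1 XOR (1 AND 1))) -> 1
  row 26 [11010]: (1 XOR (1 XOR (1 AND 0))) -> 0
  row 27 [11011]: (1 XOR (1 XOR (1 AND 1))) -> 1
  row 28 [11100]: (1 XOR (1 XOR (1 AND 0))) -> 0
  row 29 [11101]: (1 XOR (1 XOR (1 AND 1))) -> 1
  row 30 [11110]: (1 XOR (1 XOR (1 AND 0))) -> 0
  row 31 [11111]: (1 XOR (1 XOR (1 AND 1))) -> 1
Full result column, 4 rows per line (a,b,c fixed per line; d,e runs 00..11 left to right):
  rows 0-3 [a,b,c=000]: 0000  = hex 0
  rows 4-7 [a,b,c=001]: 0000  = hex 0
  rows 8-11 [a,b,c=010]: 0000  = hex 0
  rows 12-15 [a,b,c=011]: 0000  = hex 0
  rows 16-19 [a,b,c=100]: 0101  = hex 5
  rows 20-23 [a,b,c=101]: 0101  = hex 5
  rows 24-27 [a,b,c=110]: 0101  = hex 5
  rows 28-31 [a,b,c=111]: 0101  = hex 5
Output column (row 0 .. row 31) = 00000000000000000101010101010101
Output column grouped in 4s = 0000 0000 0000 0000 0101 0101 0101 0101 = 0x00005555
Convert to decimal digit by digit (value = value*16 + digit):
  0 -> 0
  0*16 + 0 = 0
  0*16 + 0 = 0
  0*16 + 0 = 0
  0*16 + 5 = 5
  5*16 + 5 = 85
  85*16 + 5 = 1365
  1365*16 + 5 = 21845
Decimal = 21845

21845
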